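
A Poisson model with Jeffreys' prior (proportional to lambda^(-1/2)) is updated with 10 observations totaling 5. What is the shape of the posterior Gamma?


Posterior = Gamma(0.5 + S, n)
= Gamma(0.5 + 5, 10)
Posterior shape = 0.5 + S = 0.5 + 5 = 5.5

5.5


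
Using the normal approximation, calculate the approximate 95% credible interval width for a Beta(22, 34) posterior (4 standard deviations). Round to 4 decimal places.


Var(Beta) = 22*34/(56^2 * 57) = 0.0042
SD = 0.0647
Width ~ 4*SD = 0.2588

0.2588


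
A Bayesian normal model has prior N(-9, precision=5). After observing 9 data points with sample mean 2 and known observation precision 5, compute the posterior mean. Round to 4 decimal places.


Posterior mean = (prior_precision * prior_mean + n * data_precision * data_mean) / (prior_precision + n * data_precision)
Numerator = 5*-9 + 9*5*2 = 45
Denominator = 5 + 9*5 = 50
Posterior mean = 0.9

0.9


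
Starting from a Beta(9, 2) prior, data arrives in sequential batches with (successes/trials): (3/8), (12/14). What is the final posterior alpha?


In sequential Bayesian updating, we sum all successes.
Total successes = 15
Final alpha = 9 + 15 = 24

24


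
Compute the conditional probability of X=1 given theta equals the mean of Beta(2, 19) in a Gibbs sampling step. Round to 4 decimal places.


Mean of Beta(2, 19) = 0.0952
P(X=1 | theta=0.0952) = 0.0952

0.0952


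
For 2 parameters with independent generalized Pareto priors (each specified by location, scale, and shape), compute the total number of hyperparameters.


A generalized Pareto prior has 3 hyperparameters per parameter.
Total = 2 * 3 = 6

6


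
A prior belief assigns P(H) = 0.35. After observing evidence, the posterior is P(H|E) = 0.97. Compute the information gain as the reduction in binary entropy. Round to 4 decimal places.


H(prior) = -0.35*log2(0.35) - 0.65*log2(0.65)
= 0.9341
H(post) = -0.97*log2(0.97) - 0.03*log2(0.03)
= 0.1944
IG = 0.9341 - 0.1944 = 0.7397

0.7397


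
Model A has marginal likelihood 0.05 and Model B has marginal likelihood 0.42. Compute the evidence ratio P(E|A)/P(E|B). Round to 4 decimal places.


Evidence ratio = P(E|A) / P(E|B)
= 0.05 / 0.42
= 0.119

0.119


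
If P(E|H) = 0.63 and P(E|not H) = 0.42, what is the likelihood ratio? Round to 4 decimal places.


Likelihood ratio = P(E|H) / P(E|not H)
= 0.63 / 0.42
= 1.5

1.5


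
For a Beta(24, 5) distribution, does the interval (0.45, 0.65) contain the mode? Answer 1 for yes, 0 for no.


Mode of Beta(a,b) = (a-1)/(a+b-2)
= (24-1)/(24+5-2) = 0.8519
Check: 0.45 <= 0.8519 <= 0.65?
Result: 0

0


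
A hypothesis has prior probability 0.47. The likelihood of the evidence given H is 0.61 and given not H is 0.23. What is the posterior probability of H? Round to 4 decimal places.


Using Bayes' theorem:
P(E) = 0.47 * 0.61 + 0.53 * 0.23
P(E) = 0.4086
P(H|E) = (0.47 * 0.61) / 0.4086 = 0.7017

0.7017


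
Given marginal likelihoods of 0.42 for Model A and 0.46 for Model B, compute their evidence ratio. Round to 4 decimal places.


Ratio = ML(A) / ML(B) = 0.42/0.46
= 0.913

0.913


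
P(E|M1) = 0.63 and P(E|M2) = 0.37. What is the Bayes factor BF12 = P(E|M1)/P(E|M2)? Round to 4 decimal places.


Bayes factor BF12 = P(E|M1) / P(E|M2)
= 0.63 / 0.37
= 1.7027

1.7027


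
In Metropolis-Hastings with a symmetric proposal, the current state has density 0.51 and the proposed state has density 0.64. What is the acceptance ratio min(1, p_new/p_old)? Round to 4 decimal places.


Ratio = p_new / p_old = 0.64 / 0.51 = 1.2549
Acceptance = min(1, 1.2549) = 1.0

1.0


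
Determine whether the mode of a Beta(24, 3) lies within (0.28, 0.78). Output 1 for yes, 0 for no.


First find the mode: (a-1)/(a+b-2) = 0.92
Is 0.92 in (0.28, 0.78)? 0

0


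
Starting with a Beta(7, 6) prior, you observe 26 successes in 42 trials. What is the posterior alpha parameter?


For a Beta-Binomial conjugate model:
Posterior alpha = prior alpha + number of successes
= 7 + 26 = 33

33


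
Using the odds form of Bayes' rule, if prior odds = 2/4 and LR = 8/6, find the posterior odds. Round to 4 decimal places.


Bayes' rule in odds form: posterior odds = prior odds * LR
= (2 * 8) / (4 * 6)
= 16/24 = 0.6667

0.6667


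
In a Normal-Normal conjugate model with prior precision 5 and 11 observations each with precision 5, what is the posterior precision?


Posterior precision = prior precision + n * observation precision
= 5 + 11 * 5
= 5 + 55 = 60

60


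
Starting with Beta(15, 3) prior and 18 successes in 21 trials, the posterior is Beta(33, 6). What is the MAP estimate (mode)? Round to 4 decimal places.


The mode of Beta(a, b) when a > 1 and b > 1 is (a-1)/(a+b-2)
= (33 - 1) / (33 + 6 - 2)
= 32 / 37
= 0.8649

0.8649


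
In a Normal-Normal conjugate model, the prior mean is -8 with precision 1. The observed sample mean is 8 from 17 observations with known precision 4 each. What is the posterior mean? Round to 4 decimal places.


Posterior precision = tau0 + n*tau = 1 + 17*4 = 69
Posterior mean = (tau0*mu0 + n*tau*xbar) / posterior_precision
= (1*-8 + 17*4*8) / 69
= 536 / 69 = 7.7681

7.7681


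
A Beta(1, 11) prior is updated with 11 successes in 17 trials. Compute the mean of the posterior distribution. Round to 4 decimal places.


After update: Beta(12, 17)
Mean = 12 / (12 + 17) = 12 / 29
= 0.4138

0.4138


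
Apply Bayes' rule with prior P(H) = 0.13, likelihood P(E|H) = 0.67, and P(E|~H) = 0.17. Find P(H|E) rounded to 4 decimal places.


Step 1: Compute marginal P(E) = P(E|H)P(H) + P(E|~H)P(~H)
= 0.67*0.13 + 0.17*0.87 = 0.235
Step 2: P(H|E) = P(E|H)P(H)/P(E) = 0.0871/0.235
= 0.3706

0.3706


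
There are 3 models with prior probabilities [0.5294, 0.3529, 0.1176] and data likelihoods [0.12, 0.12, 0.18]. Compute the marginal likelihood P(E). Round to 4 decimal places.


P(E) = sum over models of P(M_i) * P(E|M_i)
= 0.5294*0.12 + 0.3529*0.12 + 0.1176*0.18
= 0.127

0.127


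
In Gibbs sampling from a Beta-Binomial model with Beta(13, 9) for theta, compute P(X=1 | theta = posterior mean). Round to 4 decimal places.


Posterior mean = alpha/(alpha+beta) = 13/22 = 0.5909
P(X=1|theta=mean) = theta = 0.5909

0.5909


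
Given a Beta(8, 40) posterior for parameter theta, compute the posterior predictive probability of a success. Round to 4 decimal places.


For a Beta-Bernoulli model, the predictive probability is the mean:
P(success) = 8/(8+40) = 8/48 = 0.1667

0.1667


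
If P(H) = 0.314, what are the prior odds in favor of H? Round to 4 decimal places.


Prior odds = P(H) / (1 - P(H))
= 0.314 / 0.686
= 0.4577

0.4577


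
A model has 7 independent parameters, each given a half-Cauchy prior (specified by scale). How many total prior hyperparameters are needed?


Each half-Cauchy prior needs 1 hyperparameter (scale).
Total = 1 * 7 = 7

7


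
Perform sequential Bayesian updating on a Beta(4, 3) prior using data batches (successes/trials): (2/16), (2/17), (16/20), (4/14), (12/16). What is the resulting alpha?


Accumulate successes: 36
Posterior alpha = prior alpha + sum of successes
= 4 + 36 = 40

40


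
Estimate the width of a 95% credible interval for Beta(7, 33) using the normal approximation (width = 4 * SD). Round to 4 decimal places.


For Beta(a,b): Var = ab/((a+b)^2(a+b+1))
Var = 0.0035, SD = 0.0593
Approximate 95% CI width = 4 * 0.0593 = 0.2374

0.2374


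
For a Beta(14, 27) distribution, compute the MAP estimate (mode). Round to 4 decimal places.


MAP = mode = (a-1)/(a+b-2)
= (14-1)/(14+27-2)
= 13/39 = 0.3333

0.3333


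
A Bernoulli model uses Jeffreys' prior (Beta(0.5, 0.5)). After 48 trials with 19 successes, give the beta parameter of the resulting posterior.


Posterior = Beta(prior_alpha + successes, prior_beta + failures)
= Beta(0.5 + 19, 0.5 + 29)
Posterior beta = 0.5 + (n - k) = 0.5 + 29 = 29.5

29.5


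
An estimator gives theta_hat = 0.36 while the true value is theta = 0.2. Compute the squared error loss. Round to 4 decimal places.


The squared error loss is (theta_hat - theta)^2
= (0.36 - 0.2)^2
= (0.16)^2 = 0.0256

0.0256


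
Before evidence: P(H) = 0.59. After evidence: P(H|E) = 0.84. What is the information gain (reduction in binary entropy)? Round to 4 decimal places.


Prior entropy = 0.9765
Posterior entropy = 0.6343
Information gain = 0.9765 - 0.6343 = 0.3422

0.3422


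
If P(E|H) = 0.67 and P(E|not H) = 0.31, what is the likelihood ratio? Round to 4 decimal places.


Likelihood ratio = P(E|H) / P(E|not H)
= 0.67 / 0.31
= 2.1613

2.1613


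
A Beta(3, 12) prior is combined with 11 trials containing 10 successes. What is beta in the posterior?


In conjugate updating:
beta_posterior = beta_prior + (n - k)
= 12 + (11 - 10)
= 12 + 1 = 13

13


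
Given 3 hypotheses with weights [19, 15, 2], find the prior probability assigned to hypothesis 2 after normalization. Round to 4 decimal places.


To normalize, divide each weight by the sum of all weights.
Sum = 36
Prior(H2) = 15/36 = 0.4167

0.4167


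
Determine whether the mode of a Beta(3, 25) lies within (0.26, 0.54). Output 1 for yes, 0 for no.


First find the mode: (a-1)/(a+b-2) = 0.0769
Is 0.0769 in (0.26, 0.54)? 0

0


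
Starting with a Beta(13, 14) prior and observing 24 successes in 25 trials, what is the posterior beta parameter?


Posterior beta = prior beta + failures
Failures = 25 - 24 = 1
beta_post = 14 + 1 = 15

15


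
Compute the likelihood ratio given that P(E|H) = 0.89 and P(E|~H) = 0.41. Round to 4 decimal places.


LR = P(E|H) / P(E|~H)
= 0.89 / 0.41 = 2.1707

2.1707


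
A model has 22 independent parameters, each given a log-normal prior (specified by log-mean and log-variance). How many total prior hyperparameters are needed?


Each log-normal prior needs 2 hyperparameters (log-mean and log-variance).
Total = 2 * 22 = 44

44


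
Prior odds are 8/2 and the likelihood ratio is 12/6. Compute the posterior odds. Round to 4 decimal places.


Posterior odds = prior odds * likelihood ratio
= (8/2) * (12/6)
= 96 / 12
= 8.0

8.0


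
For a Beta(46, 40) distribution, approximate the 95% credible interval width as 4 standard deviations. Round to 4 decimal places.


Variance of Beta(a,b) = ab / ((a+b)^2 * (a+b+1))
= 46*40 / ((86)^2 * 87)
= 0.0029
SD = sqrt(0.0029) = 0.0535
Width = 4 * SD = 0.2139

0.2139


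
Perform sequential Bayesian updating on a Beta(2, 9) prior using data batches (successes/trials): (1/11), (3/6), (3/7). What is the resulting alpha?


Accumulate successes: 7
Posterior alpha = prior alpha + sum of successes
= 2 + 7 = 9

9


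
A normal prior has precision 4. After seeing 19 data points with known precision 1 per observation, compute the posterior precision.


In the conjugate normal model, precisions add:
tau_posterior = tau_prior + n * tau_data
= 4 + 19*1 = 23

23


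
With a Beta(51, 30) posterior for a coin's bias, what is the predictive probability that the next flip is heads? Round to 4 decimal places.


The predictive probability equals the posterior mean.
P(next = heads) = alpha / (alpha + beta)
= 51 / 81 = 0.6296

0.6296


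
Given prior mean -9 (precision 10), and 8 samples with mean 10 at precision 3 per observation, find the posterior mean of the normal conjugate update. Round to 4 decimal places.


The posterior mean is a precision-weighted average of prior and data.
Post. prec. = 10 + 24 = 34
Post. mean = (-90 + 240)/34 = 150/34 = 4.4118

4.4118


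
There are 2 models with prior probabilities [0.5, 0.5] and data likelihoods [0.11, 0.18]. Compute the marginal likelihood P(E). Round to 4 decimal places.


P(E) = sum over models of P(M_i) * P(E|M_i)
= 0.5*0.11 + 0.5*0.18
= 0.145

0.145


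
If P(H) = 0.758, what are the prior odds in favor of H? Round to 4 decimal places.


Prior odds = P(H) / (1 - P(H))
= 0.758 / 0.242
= 3.1322

3.1322


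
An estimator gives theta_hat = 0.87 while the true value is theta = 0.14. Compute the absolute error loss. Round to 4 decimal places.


The absolute error loss is |theta_hat - theta|
= |0.87 - 0.14|
= 0.73

0.73


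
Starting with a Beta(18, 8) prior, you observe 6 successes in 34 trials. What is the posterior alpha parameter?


For a Beta-Binomial conjugate model:
Posterior alpha = prior alpha + number of successes
= 18 + 6 = 24

24


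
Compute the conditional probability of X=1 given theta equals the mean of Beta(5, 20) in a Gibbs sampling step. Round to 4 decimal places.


Mean of Beta(5, 20) = 0.2
P(X=1 | theta=0.2) = 0.2

0.2


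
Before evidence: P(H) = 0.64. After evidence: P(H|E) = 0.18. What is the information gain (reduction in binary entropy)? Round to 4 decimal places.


Prior entropy = 0.9427
Posterior entropy = 0.6801
Information gain = 0.9427 - 0.6801 = 0.2626

0.2626


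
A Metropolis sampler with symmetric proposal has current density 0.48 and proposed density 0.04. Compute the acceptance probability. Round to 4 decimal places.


For symmetric proposals, acceptance = min(1, pi(x*)/pi(x))
= min(1, 0.04/0.48)
= min(1, 0.0833) = 0.0833

0.0833


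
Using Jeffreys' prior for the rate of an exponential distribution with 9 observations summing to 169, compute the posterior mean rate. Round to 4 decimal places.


Jeffreys' prior leads to posterior Gamma(9, 169).
Mean = 9/169 = 0.0533

0.0533


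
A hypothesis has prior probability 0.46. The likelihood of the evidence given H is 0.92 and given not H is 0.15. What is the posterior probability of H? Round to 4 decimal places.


Using Bayes' theorem:
P(E) = 0.46 * 0.92 + 0.54 * 0.15
P(E) = 0.5042
P(H|E) = (0.46 * 0.92) / 0.5042 = 0.8393

0.8393


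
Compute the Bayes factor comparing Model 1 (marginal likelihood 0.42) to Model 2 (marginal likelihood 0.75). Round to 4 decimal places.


BF12 = marginal likelihood of M1 / marginal likelihood of M2
= 0.42/0.75
= 0.56

0.56


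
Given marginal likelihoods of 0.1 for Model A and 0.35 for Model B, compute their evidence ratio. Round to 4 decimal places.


Ratio = ML(A) / ML(B) = 0.1/0.35
= 0.2857

0.2857


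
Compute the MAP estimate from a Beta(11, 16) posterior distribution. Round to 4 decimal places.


MAP = mode of Beta distribution
= (alpha - 1)/(alpha + beta - 2)
= (11-1)/(11+16-2)
= 10/25 = 0.4

0.4


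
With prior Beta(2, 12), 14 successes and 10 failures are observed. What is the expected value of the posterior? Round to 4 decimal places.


Posterior = Beta(16, 22)
E[theta] = alpha/(alpha+beta)
= 16/38 = 0.4211

0.4211


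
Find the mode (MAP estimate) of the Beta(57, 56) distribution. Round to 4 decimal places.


For Beta(a,b) with a,b > 1:
Mode = (a-1)/(a+b-2) = (57-1)/(113-2)
= 56/111 = 0.5045

0.5045


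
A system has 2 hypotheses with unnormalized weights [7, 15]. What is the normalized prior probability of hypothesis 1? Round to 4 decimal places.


The normalized prior is the weight divided by the total.
Total weight = 22
P(H1) = 7 / 22 = 0.3182

0.3182


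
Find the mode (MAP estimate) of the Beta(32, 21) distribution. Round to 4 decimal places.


For Beta(a,b) with a,b > 1:
Mode = (a-1)/(a+b-2) = (32-1)/(53-2)
= 31/51 = 0.6078

0.6078


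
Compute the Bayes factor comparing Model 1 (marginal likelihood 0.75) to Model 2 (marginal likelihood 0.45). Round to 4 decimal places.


BF12 = marginal likelihood of M1 / marginal likelihood of M2
= 0.75/0.45
= 1.6667

1.6667


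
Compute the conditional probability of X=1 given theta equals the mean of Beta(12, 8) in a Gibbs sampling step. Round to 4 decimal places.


Mean of Beta(12, 8) = 0.6
P(X=1 | theta=0.6) = 0.6

0.6


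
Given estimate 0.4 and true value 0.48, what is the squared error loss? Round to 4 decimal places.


Squared error = (estimate - true)^2
Difference = -0.08
Loss = -0.08^2 = 0.0064

0.0064


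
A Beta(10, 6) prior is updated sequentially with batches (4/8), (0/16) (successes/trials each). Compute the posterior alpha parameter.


Sequential conjugate updating is equivalent to a single batch update.
Total successes across all batches = 4
alpha_posterior = alpha_prior + total_successes = 10 + 4
= 14

14


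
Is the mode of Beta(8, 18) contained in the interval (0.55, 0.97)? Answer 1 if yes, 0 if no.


Mode = (a-1)/(a+b-2) = 7/24 = 0.2917
Interval: (0.55, 0.97)
Contains mode? 0

0


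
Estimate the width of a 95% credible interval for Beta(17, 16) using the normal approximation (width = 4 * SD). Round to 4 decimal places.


For Beta(a,b): Var = ab/((a+b)^2(a+b+1))
Var = 0.0073, SD = 0.0857
Approximate 95% CI width = 4 * 0.0857 = 0.3428

0.3428


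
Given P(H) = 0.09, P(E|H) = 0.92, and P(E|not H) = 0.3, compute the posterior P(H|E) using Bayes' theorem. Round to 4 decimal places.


By Bayes' theorem: P(H|E) = P(E|H)*P(H) / P(E)
P(E) = P(E|H)*P(H) + P(E|not H)*P(not H)
P(E) = 0.92*0.09 + 0.3*0.91 = 0.3558
P(H|E) = 0.92*0.09 / 0.3558 = 0.2327

0.2327


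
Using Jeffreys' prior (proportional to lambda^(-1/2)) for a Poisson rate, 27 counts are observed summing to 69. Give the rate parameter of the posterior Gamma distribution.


Conjugate update: Gamma(prior_shape + S, prior_rate + n).
Prior shape = 0.5, prior rate = 0.
Posterior rate = 0 + n = 27

27.0


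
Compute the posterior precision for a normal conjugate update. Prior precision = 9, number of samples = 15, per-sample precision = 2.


tau_post = tau_0 + n * tau
= 9 + 15 * 2 = 39

39


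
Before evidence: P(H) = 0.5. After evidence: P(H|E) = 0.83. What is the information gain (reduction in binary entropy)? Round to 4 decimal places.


Prior entropy = 1.0
Posterior entropy = 0.6577
Information gain = 1.0 - 0.6577 = 0.3423

0.3423


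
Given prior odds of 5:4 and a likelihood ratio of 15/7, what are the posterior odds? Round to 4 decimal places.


Posterior odds = prior odds * LR
Prior odds = 5/4 = 1.25
LR = 15/7 = 2.1429
Posterior odds = 1.25 * 2.1429 = 2.6786

2.6786


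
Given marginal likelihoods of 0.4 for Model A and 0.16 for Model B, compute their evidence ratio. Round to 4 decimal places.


Ratio = ML(A) / ML(B) = 0.4/0.16
= 2.5

2.5


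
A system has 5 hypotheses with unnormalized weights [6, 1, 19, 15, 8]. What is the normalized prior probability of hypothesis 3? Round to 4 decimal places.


The normalized prior is the weight divided by the total.
Total weight = 49
P(H3) = 19 / 49 = 0.3878

0.3878


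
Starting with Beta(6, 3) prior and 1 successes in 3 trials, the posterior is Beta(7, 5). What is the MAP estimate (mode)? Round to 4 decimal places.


The mode of Beta(a, b) when a > 1 and b > 1 is (a-1)/(a+b-2)
= (7 - 1) / (7 + 5 - 2)
= 6 / 10
= 0.6

0.6


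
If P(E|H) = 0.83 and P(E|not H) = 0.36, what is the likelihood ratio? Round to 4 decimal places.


Likelihood ratio = P(E|H) / P(E|not H)
= 0.83 / 0.36
= 2.3056

2.3056


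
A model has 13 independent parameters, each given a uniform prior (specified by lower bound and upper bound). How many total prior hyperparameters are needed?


Each uniform prior needs 2 hyperparameters (lower bound and upper bound).
Total = 2 * 13 = 26

26


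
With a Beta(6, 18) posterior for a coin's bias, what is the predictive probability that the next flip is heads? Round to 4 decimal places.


The predictive probability equals the posterior mean.
P(next = heads) = alpha / (alpha + beta)
= 6 / 24 = 0.25

0.25


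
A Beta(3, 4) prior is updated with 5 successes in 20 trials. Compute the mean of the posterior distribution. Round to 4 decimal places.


After update: Beta(8, 19)
Mean = 8 / (8 + 19) = 8 / 27
= 0.2963

0.2963


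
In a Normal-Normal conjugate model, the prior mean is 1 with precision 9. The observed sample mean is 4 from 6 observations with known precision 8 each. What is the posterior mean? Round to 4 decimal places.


Posterior precision = tau0 + n*tau = 9 + 6*8 = 57
Posterior mean = (tau0*mu0 + n*tau*xbar) / posterior_precision
= (9*1 + 6*8*4) / 57
= 201 / 57 = 3.5263

3.5263


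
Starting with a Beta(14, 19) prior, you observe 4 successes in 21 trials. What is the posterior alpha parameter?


For a Beta-Binomial conjugate model:
Posterior alpha = prior alpha + number of successes
= 14 + 4 = 18

18


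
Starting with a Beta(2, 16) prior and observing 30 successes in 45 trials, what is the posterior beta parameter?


Posterior beta = prior beta + failures
Failures = 45 - 30 = 15
beta_post = 16 + 15 = 31

31


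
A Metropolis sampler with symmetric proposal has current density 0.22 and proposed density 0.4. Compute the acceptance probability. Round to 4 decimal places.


For symmetric proposals, acceptance = min(1, pi(x*)/pi(x))
= min(1, 0.4/0.22)
= min(1, 1.8182) = 1.0

1.0


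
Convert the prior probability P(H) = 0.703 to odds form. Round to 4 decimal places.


P(not H) = 1 - 0.703 = 0.297
Odds = 0.703 / 0.297 = 2.367

2.367


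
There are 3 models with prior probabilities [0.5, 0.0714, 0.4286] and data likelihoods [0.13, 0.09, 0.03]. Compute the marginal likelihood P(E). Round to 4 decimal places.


P(E) = sum over models of P(M_i) * P(E|M_i)
= 0.5*0.13 + 0.0714*0.09 + 0.4286*0.03
= 0.0843

0.0843


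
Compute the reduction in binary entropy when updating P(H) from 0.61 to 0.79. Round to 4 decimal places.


H_before = -p*log2(p) - (1-p)*log2(1-p) for p=0.61: 0.9648
H_after for p=0.79: 0.7415
Reduction = 0.9648 - 0.7415 = 0.2233

0.2233


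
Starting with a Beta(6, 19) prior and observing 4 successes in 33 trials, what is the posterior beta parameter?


Posterior beta = prior beta + failures
Failures = 33 - 4 = 29
beta_post = 19 + 29 = 48

48


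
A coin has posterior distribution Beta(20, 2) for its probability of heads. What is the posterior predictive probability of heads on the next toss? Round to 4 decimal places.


Posterior predictive = E[theta] = alpha/(alpha+beta)
= 20/22
= 0.9091

0.9091


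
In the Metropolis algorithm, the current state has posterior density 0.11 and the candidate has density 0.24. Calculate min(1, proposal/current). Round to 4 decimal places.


Ratio = 0.24/0.11 = 2.1818
Acceptance probability = min(1, 2.1818)
= 1.0

1.0


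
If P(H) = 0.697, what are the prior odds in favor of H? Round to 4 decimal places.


Prior odds = P(H) / (1 - P(H))
= 0.697 / 0.303
= 2.3003

2.3003


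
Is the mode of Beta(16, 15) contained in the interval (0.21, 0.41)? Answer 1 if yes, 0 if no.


Mode = (a-1)/(a+b-2) = 15/29 = 0.5172
Interval: (0.21, 0.41)
Contains mode? 0

0


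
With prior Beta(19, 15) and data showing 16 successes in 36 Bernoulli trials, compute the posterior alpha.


Conjugate update: alpha_posterior = alpha_prior + k
= 19 + 16 = 35

35


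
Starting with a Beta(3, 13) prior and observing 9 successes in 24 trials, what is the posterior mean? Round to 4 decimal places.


Posterior parameters: alpha = 3 + 9 = 12
beta = 13 + 15 = 28
Posterior mean = alpha / (alpha + beta) = 12 / 40
= 0.3

0.3


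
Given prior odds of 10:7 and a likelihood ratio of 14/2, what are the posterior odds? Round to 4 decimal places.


Posterior odds = prior odds * LR
Prior odds = 10/7 = 1.4286
LR = 14/2 = 7.0
Posterior odds = 1.4286 * 7.0 = 10.0

10.0


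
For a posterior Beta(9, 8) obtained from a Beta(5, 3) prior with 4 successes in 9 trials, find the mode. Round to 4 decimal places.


Mode = (alpha - 1) / (alpha + beta - 2)
= 8 / 15
= 0.5333

0.5333


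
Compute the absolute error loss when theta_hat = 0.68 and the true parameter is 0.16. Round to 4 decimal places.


L = |theta_hat - theta_true|
= |0.68 - 0.16| = 0.52

0.52


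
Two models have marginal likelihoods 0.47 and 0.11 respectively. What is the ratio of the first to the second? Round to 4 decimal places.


Evidence ratio = 0.47 / 0.11
= 4.2727

4.2727


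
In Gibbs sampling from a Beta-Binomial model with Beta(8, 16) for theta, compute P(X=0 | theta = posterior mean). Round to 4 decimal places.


Posterior mean = alpha/(alpha+beta) = 8/24 = 0.3333
P(X=0|theta=mean) = 1 - theta = 0.6667

0.6667


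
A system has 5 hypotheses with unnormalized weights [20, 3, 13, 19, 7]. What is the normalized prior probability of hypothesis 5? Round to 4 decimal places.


The normalized prior is the weight divided by the total.
Total weight = 62
P(H5) = 7 / 62 = 0.1129

0.1129


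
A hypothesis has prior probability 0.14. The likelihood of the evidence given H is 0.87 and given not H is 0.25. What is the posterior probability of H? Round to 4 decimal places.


Using Bayes' theorem:
P(E) = 0.14 * 0.87 + 0.86 * 0.25
P(E) = 0.3368
P(H|E) = (0.14 * 0.87) / 0.3368 = 0.3616

0.3616


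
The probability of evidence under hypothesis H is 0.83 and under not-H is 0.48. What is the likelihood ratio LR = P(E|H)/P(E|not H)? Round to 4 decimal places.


LR = 0.83 / 0.48
= 1.7292

1.7292


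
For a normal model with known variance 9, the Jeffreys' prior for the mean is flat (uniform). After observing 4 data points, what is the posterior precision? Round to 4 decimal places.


Jeffreys' prior for normal mean (known variance) is flat.
Prior precision = 0.
Posterior precision = prior_prec + n/sigma^2 = 0 + 4/9
= 0.4444

0.4444


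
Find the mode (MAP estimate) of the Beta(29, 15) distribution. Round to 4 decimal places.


For Beta(a,b) with a,b > 1:
Mode = (a-1)/(a+b-2) = (29-1)/(44-2)
= 28/42 = 0.6667

0.6667


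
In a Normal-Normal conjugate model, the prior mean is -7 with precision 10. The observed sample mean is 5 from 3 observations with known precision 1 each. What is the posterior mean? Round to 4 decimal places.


Posterior precision = tau0 + n*tau = 10 + 3*1 = 13
Posterior mean = (tau0*mu0 + n*tau*xbar) / posterior_precision
= (10*-7 + 3*1*5) / 13
= -55 / 13 = -4.2308

-4.2308


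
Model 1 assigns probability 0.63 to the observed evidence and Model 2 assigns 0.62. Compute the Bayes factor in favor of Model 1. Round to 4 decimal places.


BF = P(data|M1) / P(data|M2)
= 0.63 / 0.62 = 1.0161

1.0161


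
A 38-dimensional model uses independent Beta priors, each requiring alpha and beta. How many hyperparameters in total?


Per parameter: 2 (alpha and beta).
Total = 38 * 2 = 76

76


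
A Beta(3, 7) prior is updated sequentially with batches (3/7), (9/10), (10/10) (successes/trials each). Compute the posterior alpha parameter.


Sequential conjugate updating is equivalent to a single batch update.
Total successes across all batches = 22
alpha_posterior = alpha_prior + total_successes = 3 + 22
= 25

25


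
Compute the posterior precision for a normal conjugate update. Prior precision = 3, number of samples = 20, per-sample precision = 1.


tau_post = tau_0 + n * tau
= 3 + 20 * 1 = 23

23


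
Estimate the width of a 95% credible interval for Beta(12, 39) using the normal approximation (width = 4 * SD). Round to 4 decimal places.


For Beta(a,b): Var = ab/((a+b)^2(a+b+1))
Var = 0.0035, SD = 0.0588
Approximate 95% CI width = 4 * 0.0588 = 0.2353

0.2353


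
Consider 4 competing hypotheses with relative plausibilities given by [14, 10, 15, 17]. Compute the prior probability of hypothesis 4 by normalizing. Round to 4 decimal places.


Sum of weights = 14 + 10 + 15 + 17 = 56
Normalized prior for H4 = 17 / 56
= 0.3036

0.3036


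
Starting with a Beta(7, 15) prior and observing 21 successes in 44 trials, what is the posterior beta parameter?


Posterior beta = prior beta + failures
Failures = 44 - 21 = 23
beta_post = 15 + 23 = 38

38


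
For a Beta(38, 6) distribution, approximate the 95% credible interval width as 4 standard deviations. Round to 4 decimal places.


Variance of Beta(a,b) = ab / ((a+b)^2 * (a+b+1))
= 38*6 / ((44)^2 * 45)
= 0.0026
SD = sqrt(0.0026) = 0.0512
Width = 4 * SD = 0.2046

0.2046


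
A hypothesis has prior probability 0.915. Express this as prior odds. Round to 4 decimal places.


Odds = P(H) / P(not H) = 0.915 / 0.085
= 10.7647

10.7647


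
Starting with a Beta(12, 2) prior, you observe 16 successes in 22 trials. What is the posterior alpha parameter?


For a Beta-Binomial conjugate model:
Posterior alpha = prior alpha + number of successes
= 12 + 16 = 28

28


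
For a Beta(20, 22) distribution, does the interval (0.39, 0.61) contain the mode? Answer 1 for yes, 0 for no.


Mode of Beta(a,b) = (a-1)/(a+b-2)
= (20-1)/(20+22-2) = 0.475
Check: 0.39 <= 0.475 <= 0.61?
Result: 1

1


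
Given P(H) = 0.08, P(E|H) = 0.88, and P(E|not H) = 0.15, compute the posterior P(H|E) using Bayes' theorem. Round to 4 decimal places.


By Bayes' theorem: P(H|E) = P(E|H)*P(H) / P(E)
P(E) = P(E|H)*P(H) + P(E|not H)*P(not H)
P(E) = 0.88*0.08 + 0.15*0.92 = 0.2084
P(H|E) = 0.88*0.08 / 0.2084 = 0.3378

0.3378


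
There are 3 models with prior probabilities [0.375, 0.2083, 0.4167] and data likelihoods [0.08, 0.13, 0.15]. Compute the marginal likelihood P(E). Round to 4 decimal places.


P(E) = sum over models of P(M_i) * P(E|M_i)
= 0.375*0.08 + 0.2083*0.13 + 0.4167*0.15
= 0.1196

0.1196


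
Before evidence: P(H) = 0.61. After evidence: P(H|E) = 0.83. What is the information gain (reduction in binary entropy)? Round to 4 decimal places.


Prior entropy = 0.9648
Posterior entropy = 0.6577
Information gain = 0.9648 - 0.6577 = 0.3071

0.3071


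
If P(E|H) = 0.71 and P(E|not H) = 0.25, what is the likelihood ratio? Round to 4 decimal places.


Likelihood ratio = P(E|H) / P(E|not H)
= 0.71 / 0.25
= 2.84

2.84


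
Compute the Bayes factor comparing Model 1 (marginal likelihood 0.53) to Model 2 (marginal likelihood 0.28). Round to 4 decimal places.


BF12 = marginal likelihood of M1 / marginal likelihood of M2
= 0.53/0.28
= 1.8929

1.8929


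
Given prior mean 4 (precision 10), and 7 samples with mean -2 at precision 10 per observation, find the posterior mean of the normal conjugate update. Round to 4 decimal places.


The posterior mean is a precision-weighted average of prior and data.
Post. prec. = 10 + 70 = 80
Post. mean = (40 + -140)/80 = -100/80 = -1.25

-1.25


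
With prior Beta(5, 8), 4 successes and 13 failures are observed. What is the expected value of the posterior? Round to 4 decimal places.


Posterior = Beta(9, 21)
E[theta] = alpha/(alpha+beta)
= 9/30 = 0.3

0.3


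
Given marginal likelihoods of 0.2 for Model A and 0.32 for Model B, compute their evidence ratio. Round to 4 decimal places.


Ratio = ML(A) / ML(B) = 0.2/0.32
= 0.625

0.625


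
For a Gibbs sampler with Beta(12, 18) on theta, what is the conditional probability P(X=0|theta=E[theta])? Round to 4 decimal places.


E[theta] = 12/(12+18) = 0.4
P(X=0|theta) = 1 - theta = 0.6

0.6


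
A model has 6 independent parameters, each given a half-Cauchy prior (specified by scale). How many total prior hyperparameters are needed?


Each half-Cauchy prior needs 1 hyperparameter (scale).
Total = 1 * 6 = 6

6


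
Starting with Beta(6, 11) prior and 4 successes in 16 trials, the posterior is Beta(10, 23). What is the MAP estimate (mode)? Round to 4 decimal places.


The mode of Beta(a, b) when a > 1 and b > 1 is (a-1)/(a+b-2)
= (10 - 1) / (10 + 23 - 2)
= 9 / 31
= 0.2903

0.2903


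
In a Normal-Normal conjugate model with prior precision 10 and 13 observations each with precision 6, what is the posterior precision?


Posterior precision = prior precision + n * observation precision
= 10 + 13 * 6
= 10 + 78 = 88

88


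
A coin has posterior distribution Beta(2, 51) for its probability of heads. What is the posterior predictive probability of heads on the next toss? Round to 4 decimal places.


Posterior predictive = E[theta] = alpha/(alpha+beta)
= 2/53
= 0.0377

0.0377


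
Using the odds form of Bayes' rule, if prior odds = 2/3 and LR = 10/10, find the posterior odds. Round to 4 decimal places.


Bayes' rule in odds form: posterior odds = prior odds * LR
= (2 * 10) / (3 * 10)
= 20/30 = 0.6667

0.6667


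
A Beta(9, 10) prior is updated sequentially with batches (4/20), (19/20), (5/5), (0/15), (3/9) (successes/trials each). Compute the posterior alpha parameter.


Sequential conjugate updating is equivalent to a single batch update.
Total successes across all batches = 31
alpha_posterior = alpha_prior + total_successes = 9 + 31
= 40

40


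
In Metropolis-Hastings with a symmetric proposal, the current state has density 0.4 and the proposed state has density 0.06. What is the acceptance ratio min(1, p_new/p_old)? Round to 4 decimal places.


Ratio = p_new / p_old = 0.06 / 0.4 = 0.15
Acceptance = min(1, 0.15) = 0.15

0.15


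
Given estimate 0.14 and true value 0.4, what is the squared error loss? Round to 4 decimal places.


Squared error = (estimate - true)^2
Difference = -0.26
Loss = -0.26^2 = 0.0676

0.0676


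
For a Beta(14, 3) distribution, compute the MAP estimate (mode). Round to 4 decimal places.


MAP = mode = (a-1)/(a+b-2)
= (14-1)/(14+3-2)
= 13/15 = 0.8667

0.8667


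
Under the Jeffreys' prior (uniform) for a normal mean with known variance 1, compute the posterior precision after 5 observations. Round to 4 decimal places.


Prior precision = 0 (flat prior).
Post. prec. = 0 + n/var = 5/1 = 5.0

5.0


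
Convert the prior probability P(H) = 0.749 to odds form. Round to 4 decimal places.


P(not H) = 1 - 0.749 = 0.251
Odds = 0.749 / 0.251 = 2.9841

2.9841


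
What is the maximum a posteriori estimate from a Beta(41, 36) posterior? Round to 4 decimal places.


The MAP estimate equals the mode of the distribution.
Mode of Beta(a,b) = (a-1)/(a+b-2)
= 40/75
= 0.5333

0.5333


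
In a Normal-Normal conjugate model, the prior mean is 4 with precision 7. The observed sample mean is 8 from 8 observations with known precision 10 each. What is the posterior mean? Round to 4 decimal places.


Posterior precision = tau0 + n*tau = 7 + 8*10 = 87
Posterior mean = (tau0*mu0 + n*tau*xbar) / posterior_precision
= (7*4 + 8*10*8) / 87
= 668 / 87 = 7.6782

7.6782


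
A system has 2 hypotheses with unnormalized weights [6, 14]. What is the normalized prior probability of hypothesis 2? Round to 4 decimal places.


The normalized prior is the weight divided by the total.
Total weight = 20
P(H2) = 14 / 20 = 0.7

0.7


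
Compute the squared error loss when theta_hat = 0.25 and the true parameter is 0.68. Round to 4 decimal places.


L = (theta_hat - theta_true)^2
= (0.25 - 0.68)^2
= -0.43^2 = 0.1849

0.1849


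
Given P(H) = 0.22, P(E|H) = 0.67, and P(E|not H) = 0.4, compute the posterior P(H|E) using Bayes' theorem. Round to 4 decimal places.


By Bayes' theorem: P(H|E) = P(E|H)*P(H) / P(E)
P(E) = P(E|H)*P(H) + P(E|not H)*P(not H)
P(E) = 0.67*0.22 + 0.4*0.78 = 0.4594
P(H|E) = 0.67*0.22 / 0.4594 = 0.3209

0.3209


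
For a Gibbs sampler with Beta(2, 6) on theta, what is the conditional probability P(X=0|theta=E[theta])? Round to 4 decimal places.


E[theta] = 2/(2+6) = 0.25
P(X=0|theta) = 1 - theta = 0.75

0.75


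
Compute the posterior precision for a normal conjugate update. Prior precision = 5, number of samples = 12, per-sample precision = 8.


tau_post = tau_0 + n * tau
= 5 + 12 * 8 = 101

101


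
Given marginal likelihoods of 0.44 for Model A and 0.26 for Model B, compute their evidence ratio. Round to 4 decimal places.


Ratio = ML(A) / ML(B) = 0.44/0.26
= 1.6923

1.6923


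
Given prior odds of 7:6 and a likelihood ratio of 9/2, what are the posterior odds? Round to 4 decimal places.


Posterior odds = prior odds * LR
Prior odds = 7/6 = 1.1667
LR = 9/2 = 4.5
Posterior odds = 1.1667 * 4.5 = 5.25

5.25


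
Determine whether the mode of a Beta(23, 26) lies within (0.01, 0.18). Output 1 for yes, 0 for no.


First find the mode: (a-1)/(a+b-2) = 0.4681
Is 0.4681 in (0.01, 0.18)? 0

0


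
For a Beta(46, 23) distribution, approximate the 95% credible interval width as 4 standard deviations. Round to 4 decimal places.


Variance of Beta(a,b) = ab / ((a+b)^2 * (a+b+1))
= 46*23 / ((69)^2 * 70)
= 0.0032
SD = sqrt(0.0032) = 0.0563
Width = 4 * SD = 0.2254

0.2254


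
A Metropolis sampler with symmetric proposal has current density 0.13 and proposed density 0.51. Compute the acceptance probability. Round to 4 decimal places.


For symmetric proposals, acceptance = min(1, pi(x*)/pi(x))
= min(1, 0.51/0.13)
= min(1, 3.9231) = 1.0

1.0


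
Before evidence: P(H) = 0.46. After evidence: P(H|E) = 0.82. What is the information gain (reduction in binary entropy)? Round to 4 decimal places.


Prior entropy = 0.9954
Posterior entropy = 0.6801
Information gain = 0.9954 - 0.6801 = 0.3153

0.3153


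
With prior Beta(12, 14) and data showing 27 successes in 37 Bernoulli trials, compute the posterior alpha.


Conjugate update: alpha_posterior = alpha_prior + k
= 12 + 27 = 39

39


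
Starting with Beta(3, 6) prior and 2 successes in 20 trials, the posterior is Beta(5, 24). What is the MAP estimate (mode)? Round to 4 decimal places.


The mode of Beta(a, b) when a > 1 and b > 1 is (a-1)/(a+b-2)
= (5 - 1) / (5 + 24 - 2)
= 4 / 27
= 0.1481

0.1481


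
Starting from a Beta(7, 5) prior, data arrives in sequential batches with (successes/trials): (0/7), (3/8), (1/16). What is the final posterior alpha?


In sequential Bayesian updating, we sum all successes.
Total successes = 4
Final alpha = 7 + 4 = 11

11


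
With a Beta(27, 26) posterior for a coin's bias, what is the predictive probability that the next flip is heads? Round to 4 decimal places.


The predictive probability equals the posterior mean.
P(next = heads) = alpha / (alpha + beta)
= 27 / 53 = 0.5094

0.5094


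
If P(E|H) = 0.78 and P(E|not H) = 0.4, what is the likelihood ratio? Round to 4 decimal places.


Likelihood ratio = P(E|H) / P(E|not H)
= 0.78 / 0.4
= 1.95

1.95


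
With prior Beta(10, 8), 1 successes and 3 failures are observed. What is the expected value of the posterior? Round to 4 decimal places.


Posterior = Beta(11, 11)
E[theta] = alpha/(alpha+beta)
= 11/22 = 0.5

0.5


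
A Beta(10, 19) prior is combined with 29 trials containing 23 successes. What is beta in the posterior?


In conjugate updating:
beta_posterior = beta_prior + (n - k)
= 19 + (29 - 23)
= 19 + 6 = 25

25


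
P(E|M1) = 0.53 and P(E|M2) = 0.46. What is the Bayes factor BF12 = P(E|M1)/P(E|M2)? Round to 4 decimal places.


Bayes factor BF12 = P(E|M1) / P(E|M2)
= 0.53 / 0.46
= 1.1522

1.1522


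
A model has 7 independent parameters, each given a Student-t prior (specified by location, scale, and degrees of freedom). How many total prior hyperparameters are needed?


Each Student-t prior needs 3 hyperparameters (location, scale, and degrees of freedom).
Total = 3 * 7 = 21

21


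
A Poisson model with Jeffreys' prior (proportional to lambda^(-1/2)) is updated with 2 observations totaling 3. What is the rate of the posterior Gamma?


Posterior = Gamma(0.5 + S, n)
= Gamma(0.5 + 3, 2)
Posterior rate = 0 + n = 2

2.0


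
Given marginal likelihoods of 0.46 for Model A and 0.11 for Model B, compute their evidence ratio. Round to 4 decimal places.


Ratio = ML(A) / ML(B) = 0.46/0.11
= 4.1818

4.1818


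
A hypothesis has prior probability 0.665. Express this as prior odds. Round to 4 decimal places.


Odds = P(H) / P(not H) = 0.665 / 0.335
= 1.9851

1.9851


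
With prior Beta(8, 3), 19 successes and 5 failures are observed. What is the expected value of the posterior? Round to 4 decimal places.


Posterior = Beta(27, 8)
E[theta] = alpha/(alpha+beta)
= 27/35 = 0.7714

0.7714


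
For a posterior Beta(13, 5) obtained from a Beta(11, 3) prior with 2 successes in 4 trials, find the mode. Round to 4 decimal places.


Mode = (alpha - 1) / (alpha + beta - 2)
= 12 / 16
= 0.75

0.75
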